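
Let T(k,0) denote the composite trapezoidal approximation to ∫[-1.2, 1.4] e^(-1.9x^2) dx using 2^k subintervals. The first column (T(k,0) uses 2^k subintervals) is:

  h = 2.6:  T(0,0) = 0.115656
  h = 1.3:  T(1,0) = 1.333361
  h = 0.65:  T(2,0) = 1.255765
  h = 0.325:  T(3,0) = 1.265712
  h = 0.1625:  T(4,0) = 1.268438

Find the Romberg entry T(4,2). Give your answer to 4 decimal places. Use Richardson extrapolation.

1.2694

Richardson extrapolation on the trapezoidal column (denominator 4−1=3):
T(3,1) = 1.265712 + (1.265712 − 1.255765)/3 = 1.269028
T(4,1) = (4·1.268438 − 1.265712) / 3 = 1.269347
T(4,2) = 1.269347 + (1.269347 − 1.269028)/15 = 1.269368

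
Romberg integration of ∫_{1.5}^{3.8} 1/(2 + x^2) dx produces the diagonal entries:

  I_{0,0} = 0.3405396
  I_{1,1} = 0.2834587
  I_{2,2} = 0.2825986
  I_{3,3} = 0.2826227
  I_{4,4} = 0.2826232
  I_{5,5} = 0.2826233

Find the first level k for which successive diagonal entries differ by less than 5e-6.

k = 4

|I_{1,1} − I_{0,0}| = 0.0570809 ≥ 5e-6
|I_{2,2} − I_{1,1}| = 0.0008601 ≥ 5e-6
|I_{3,3} − I_{2,2}| = 0.0000241 ≥ 5e-6
|I_{4,4} − I_{3,3}| = 0.0000005 < 5e-6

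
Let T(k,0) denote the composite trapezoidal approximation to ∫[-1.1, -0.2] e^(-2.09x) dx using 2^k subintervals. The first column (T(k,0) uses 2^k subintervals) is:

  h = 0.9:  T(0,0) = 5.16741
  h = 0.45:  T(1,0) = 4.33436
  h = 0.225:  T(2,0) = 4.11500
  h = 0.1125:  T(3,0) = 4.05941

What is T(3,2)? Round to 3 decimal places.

T(2,1) = 4.11500 + (4.11500 − 4.33436)/3 = 4.04188
T(3,1) = (4·4.05941 − 4.11500) / 3 = 4.04088
T(3,2) = (16·4.04088 − 4.04188) / 15 = 4.04081

4.041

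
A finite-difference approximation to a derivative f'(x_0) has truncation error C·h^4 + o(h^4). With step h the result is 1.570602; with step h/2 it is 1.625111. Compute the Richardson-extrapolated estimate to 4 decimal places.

1.6287

The leading error scales as h^4; refining by a factor of 2 reduces it by 2^4 = 16.
Extrapolated value = (16·A(h/2) − A(h)) / (16 − 1)
= (16·1.625111 − 1.570602) / 15
= 24.431174 / 15 = 1.628745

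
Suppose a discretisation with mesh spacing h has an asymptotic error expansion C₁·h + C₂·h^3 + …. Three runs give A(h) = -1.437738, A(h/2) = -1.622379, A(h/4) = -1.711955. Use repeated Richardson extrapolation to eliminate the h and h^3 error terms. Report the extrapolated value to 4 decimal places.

-1.8007

First eliminate the h term (factor 2^1 = 2):
  B₁ = (2·(-1.622379) − (-1.437738))/1 = -1.807020
  B₂ = (2·(-1.711955) − (-1.622379))/1 = -1.801531
Then eliminate the h^3 term (factor 2^3 = 8):
  (8·(-1.801531) − (-1.807020))/7 = -1.800747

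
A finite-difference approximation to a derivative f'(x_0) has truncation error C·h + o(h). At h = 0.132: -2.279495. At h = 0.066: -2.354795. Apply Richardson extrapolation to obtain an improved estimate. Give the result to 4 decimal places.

Extrapolated value = (2·A(h/2) − A(h)) / (2 − 1)
= (2·(-2.354795) − (-2.279495)) / 1
= -2.430095 / 1 = -2.430095

-2.4301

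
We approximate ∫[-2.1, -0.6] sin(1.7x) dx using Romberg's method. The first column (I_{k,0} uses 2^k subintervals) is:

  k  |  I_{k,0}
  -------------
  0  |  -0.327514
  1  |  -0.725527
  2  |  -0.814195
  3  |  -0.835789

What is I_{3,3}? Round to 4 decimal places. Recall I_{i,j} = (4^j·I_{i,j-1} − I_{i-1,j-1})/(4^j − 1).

-0.8429

I_{1,1} = -0.725527 + (-0.725527 − (-0.327514))/3 = -0.858198
I_{2,1} = -0.814195 + (-0.814195 − (-0.725527))/3 = -0.843751
I_{3,1} = (4·(-0.835789) − (-0.814195)) / 3 = -0.842987
I_{2,2} = -0.843751 + (-0.843751 − (-0.858198))/15 = -0.842788
I_{3,2} = (16·(-0.842987) − (-0.843751)) / 15 = -0.842936
I_{3,3} = -0.842936 + (-0.842936 − (-0.842788))/63 = -0.842938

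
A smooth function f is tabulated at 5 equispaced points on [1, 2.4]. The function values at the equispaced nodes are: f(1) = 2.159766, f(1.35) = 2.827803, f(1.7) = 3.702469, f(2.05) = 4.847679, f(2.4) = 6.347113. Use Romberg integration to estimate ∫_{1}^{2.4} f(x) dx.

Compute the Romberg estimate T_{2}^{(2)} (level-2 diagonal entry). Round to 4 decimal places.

T_{0}^{(0)} (trapezoid, 1 panel, h=1.4000): 5.954815
T_{1}^{(0)} (trapezoid, 2 panels, h=0.7000): 5.569136
T_{2}^{(0)} (trapezoid, 4 panels, h=0.3500): 5.470987
T_{1}^{(1)} = 5.569136 + (5.569136 − 5.954815)/3 = 5.440576
T_{2}^{(1)} = 5.470987 + (5.470987 − 5.569136)/3 = 5.438271
T_{2}^{(2)} = 5.438271 + (5.438271 − 5.440576)/15 = 5.438117

5.4381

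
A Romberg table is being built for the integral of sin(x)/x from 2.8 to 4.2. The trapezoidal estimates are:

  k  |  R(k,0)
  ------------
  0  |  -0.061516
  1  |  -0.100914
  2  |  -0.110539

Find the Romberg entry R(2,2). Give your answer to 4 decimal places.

Richardson extrapolation on the trapezoidal column (denominator 4−1=3):
R(1,1) = (4·(-0.100914) − (-0.061516)) / 3 = -0.114047
R(2,1) = -0.110539 + (-0.110539 − (-0.100914))/3 = -0.113747
R(2,2) = (16·(-0.113747) − (-0.114047)) / 15 = -0.113727
(Column j=1 coincides with Simpson's rule on the same nodes.)

-0.1137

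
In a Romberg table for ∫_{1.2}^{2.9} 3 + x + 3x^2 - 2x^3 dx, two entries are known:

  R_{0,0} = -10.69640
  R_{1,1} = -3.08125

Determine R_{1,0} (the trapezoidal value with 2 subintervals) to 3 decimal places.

-4.985

From R_{1,1} = (4·R_{1,0} − R_{0,0})/3, solve for R_{1,0}:
4·R_{1,0} = 3·(-3.08125) + (-10.69640) = -19.94015
R_{1,0} = -4.98504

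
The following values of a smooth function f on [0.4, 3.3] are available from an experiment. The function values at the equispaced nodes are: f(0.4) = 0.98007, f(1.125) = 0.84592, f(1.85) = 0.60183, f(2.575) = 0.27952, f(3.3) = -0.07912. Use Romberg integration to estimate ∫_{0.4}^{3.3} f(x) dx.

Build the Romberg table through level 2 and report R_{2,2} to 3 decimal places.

R_{0,0} (trapezoid, 1 panel, h=2.9000): 1.30638
R_{1,0} (trapezoid, 2 panels, h=1.4500): 1.52584
R_{2,0} (trapezoid, 4 panels, h=0.7250): 1.57887
R_{1,1} = 1.52584 + (1.52584 − 1.30638)/3 = 1.59899
R_{2,1} = 1.57887 + (1.57887 − 1.52584)/3 = 1.59655
R_{2,2} = 1.59655 + (1.59655 − 1.59899)/15 = 1.59639

1.596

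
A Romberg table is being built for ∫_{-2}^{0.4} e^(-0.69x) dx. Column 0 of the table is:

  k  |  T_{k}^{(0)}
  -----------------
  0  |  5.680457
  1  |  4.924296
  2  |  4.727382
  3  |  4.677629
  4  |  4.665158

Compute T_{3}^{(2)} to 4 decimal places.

4.6610

Richardson extrapolation on the trapezoidal column (denominator 4−1=3):
T_{2}^{(1)} = (4·4.727382 − 4.924296) / 3 = 4.661744
T_{3}^{(1)} = 4.677629 + (4.677629 − 4.727382)/3 = 4.661045
T_{3}^{(2)} = 4.661045 + (4.661045 − 4.661744)/15 = 4.660998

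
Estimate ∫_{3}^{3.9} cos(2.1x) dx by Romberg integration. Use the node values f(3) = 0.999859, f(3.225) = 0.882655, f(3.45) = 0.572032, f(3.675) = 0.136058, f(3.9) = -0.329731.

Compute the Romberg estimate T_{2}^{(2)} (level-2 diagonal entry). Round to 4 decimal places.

0.4415

T_{0}^{(0)} (trapezoid, 1 panel, h=0.9000): 0.301558
T_{1}^{(0)} (trapezoid, 2 panels, h=0.4500): 0.408193
T_{2}^{(0)} (trapezoid, 4 panels, h=0.2250): 0.433307
T_{1}^{(1)} = 0.408193 + (0.408193 − 0.301558)/3 = 0.443738
T_{2}^{(1)} = 0.433307 + (0.433307 − 0.408193)/3 = 0.441678
T_{2}^{(2)} = 0.441678 + (0.441678 − 0.443738)/15 = 0.441541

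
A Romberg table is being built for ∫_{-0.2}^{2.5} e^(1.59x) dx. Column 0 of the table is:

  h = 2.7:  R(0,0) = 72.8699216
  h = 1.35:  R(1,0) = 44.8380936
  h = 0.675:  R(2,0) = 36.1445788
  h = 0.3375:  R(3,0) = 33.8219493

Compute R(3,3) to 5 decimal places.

33.03348

Richardson extrapolation on the trapezoidal column (denominator 4−1=3):
R(1,1) = 44.8380936 + (44.8380936 − 72.8699216)/3 = 35.4941509
R(2,1) = 36.1445788 + (36.1445788 − 44.8380936)/3 = 33.2467405
R(3,1) = (4·33.8219493 − 36.1445788) / 3 = 33.0477395
R(2,2) = 33.2467405 + (33.2467405 − 35.4941509)/15 = 33.0969131
R(3,2) = (16·33.0477395 − 33.2467405) / 15 = 33.0344728
R(3,3) = (64·33.0344728 − 33.0969131) / 63 = 33.0334817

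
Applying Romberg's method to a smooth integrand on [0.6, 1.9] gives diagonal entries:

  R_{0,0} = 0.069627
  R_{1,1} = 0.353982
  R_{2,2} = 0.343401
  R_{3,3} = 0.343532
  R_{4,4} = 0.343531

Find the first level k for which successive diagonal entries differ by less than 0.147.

|R_{1,1} − R_{0,0}| = 0.284355 ≥ 0.147
|R_{2,2} − R_{1,1}| = 0.010581 < 0.147

k = 2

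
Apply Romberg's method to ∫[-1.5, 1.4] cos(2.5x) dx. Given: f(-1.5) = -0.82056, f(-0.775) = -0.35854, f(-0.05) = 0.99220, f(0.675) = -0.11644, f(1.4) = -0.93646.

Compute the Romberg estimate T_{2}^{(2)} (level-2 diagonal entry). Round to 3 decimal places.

T_{0}^{(0)} (trapezoid, 1 panel, h=2.9000): -2.54768
T_{1}^{(0)} (trapezoid, 2 panels, h=1.4500): 0.16485
T_{2}^{(0)} (trapezoid, 4 panels, h=0.7250): -0.26194
T_{1}^{(1)} = 0.16485 + (0.16485 − (-2.54768))/3 = 1.06903
T_{2}^{(1)} = -0.26194 + (-0.26194 − 0.16485)/3 = -0.40420
T_{2}^{(2)} = -0.40420 + (-0.40420 − 1.06903)/15 = -0.50242

-0.502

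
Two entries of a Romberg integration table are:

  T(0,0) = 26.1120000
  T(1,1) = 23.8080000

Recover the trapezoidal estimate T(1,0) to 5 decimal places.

24.38400

From T(1,1) = (4·T(1,0) − T(0,0))/3, solve for T(1,0):
4·T(1,0) = 3·23.8080000 + 26.1120000 = 97.5360000
T(1,0) = 24.3840000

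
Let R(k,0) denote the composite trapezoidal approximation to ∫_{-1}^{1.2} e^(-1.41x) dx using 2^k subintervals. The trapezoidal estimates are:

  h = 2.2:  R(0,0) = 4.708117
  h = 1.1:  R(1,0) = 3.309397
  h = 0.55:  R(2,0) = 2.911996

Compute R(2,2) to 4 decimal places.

Richardson extrapolation on the trapezoidal column (denominator 4−1=3):
R(1,1) = 3.309397 + (3.309397 − 4.708117)/3 = 2.843157
R(2,1) = 2.911996 + (2.911996 − 3.309397)/3 = 2.779529
R(2,2) = 2.779529 + (2.779529 − 2.843157)/15 = 2.775287

2.7753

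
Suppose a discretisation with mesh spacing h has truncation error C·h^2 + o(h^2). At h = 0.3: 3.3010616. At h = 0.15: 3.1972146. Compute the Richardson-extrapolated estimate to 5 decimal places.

Extrapolated value = (4·A(h/2) − A(h)) / (4 − 1)
= (4·3.1972146 − 3.3010616) / 3
= 9.4877968 / 3 = 3.1625989

3.16260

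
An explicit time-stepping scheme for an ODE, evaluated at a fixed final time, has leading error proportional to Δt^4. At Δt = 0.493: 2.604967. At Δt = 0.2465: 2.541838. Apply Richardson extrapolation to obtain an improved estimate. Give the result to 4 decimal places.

The leading error scales as Δt^4; refining by a factor of 2 reduces it by 2^4 = 16.
Extrapolated value = (16·A(Δt/2) − A(Δt)) / (16 − 1)
= (16·2.541838 − 2.604967) / 15
= 38.064441 / 15 = 2.537629

2.5376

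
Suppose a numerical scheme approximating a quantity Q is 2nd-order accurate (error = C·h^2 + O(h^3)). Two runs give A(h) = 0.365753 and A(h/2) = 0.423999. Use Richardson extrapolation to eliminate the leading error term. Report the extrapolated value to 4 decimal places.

The leading error scales as h^2; refining by a factor of 2 reduces it by 2^2 = 4.
Extrapolated value = (4·A(h/2) − A(h)) / (4 − 1)
= (4·0.423999 − 0.365753) / 3
= 1.330243 / 3 = 0.443414

0.4434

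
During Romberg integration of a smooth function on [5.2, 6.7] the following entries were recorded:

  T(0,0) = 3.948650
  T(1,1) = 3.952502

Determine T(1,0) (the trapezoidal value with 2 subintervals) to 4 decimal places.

From T(1,1) = (4·T(1,0) − T(0,0))/3, solve for T(1,0):
4·T(1,0) = 3·3.952502 + 3.948650 = 15.806156
T(1,0) = 3.951539

3.9515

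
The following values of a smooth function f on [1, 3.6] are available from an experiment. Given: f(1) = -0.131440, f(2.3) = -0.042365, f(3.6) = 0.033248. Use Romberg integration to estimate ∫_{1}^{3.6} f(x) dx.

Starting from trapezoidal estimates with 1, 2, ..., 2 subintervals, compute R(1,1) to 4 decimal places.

R(0,0) (trapezoid, 1 panel, h=2.6000): -0.127650
R(1,0) (trapezoid, 2 panels, h=1.3000): -0.118899
R(1,1) = -0.118899 + (-0.118899 − (-0.127650))/3 = -0.115982

-0.1160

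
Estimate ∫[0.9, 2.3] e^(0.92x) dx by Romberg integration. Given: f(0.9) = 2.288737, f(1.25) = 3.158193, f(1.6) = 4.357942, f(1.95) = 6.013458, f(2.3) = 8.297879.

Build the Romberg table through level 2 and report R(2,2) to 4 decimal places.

R(0,0) (trapezoid, 1 panel, h=1.4000): 7.410631
R(1,0) (trapezoid, 2 panels, h=0.7000): 6.755875
R(2,0) (trapezoid, 4 panels, h=0.3500): 6.588015
R(1,1) = 6.755875 + (6.755875 − 7.410631)/3 = 6.537623
R(2,1) = 6.588015 + (6.588015 − 6.755875)/3 = 6.532062
R(2,2) = 6.532062 + (6.532062 − 6.537623)/15 = 6.531691

6.5317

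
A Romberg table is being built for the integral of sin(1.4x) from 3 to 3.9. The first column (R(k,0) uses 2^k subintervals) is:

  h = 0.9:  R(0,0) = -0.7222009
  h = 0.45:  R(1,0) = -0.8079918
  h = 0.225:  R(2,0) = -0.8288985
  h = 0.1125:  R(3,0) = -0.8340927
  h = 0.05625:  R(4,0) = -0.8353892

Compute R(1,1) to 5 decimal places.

Richardson extrapolation on the trapezoidal column (denominator 4−1=3):
R(1,1) = (4·(-0.8079918) − (-0.7222009)) / 3 = -0.8365888

-0.83659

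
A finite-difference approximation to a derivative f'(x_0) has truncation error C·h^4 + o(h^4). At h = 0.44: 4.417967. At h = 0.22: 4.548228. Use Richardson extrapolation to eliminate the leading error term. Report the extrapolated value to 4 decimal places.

4.5569

Extrapolated value = (16·A(h/2) − A(h)) / (16 − 1)
= (16·4.548228 − 4.417967) / 15
= 68.353681 / 15 = 4.556912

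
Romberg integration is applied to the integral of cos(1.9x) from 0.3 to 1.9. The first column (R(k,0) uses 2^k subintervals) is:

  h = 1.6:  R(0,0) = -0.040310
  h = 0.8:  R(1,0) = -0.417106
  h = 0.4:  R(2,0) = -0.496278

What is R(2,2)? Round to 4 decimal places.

-0.5213

Richardson extrapolation on the trapezoidal column (denominator 4−1=3):
R(1,1) = (4·(-0.417106) − (-0.040310)) / 3 = -0.542705
R(2,1) = (4·(-0.496278) − (-0.417106)) / 3 = -0.522669
R(2,2) = -0.522669 + (-0.522669 − (-0.542705))/15 = -0.521333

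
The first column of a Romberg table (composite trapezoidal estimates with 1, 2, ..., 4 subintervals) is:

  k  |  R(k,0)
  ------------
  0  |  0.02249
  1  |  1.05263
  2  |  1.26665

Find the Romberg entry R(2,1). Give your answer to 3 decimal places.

1.338

Richardson extrapolation on the trapezoidal column (denominator 4−1=3):
R(2,1) = (4·1.26665 − 1.05263) / 3 = 1.33799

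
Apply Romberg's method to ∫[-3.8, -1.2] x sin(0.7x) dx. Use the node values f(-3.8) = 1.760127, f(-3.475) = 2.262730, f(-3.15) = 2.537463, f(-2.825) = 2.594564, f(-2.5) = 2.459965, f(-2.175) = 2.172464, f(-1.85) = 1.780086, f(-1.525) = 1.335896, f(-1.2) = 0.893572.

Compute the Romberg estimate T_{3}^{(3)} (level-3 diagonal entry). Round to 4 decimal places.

5.3809

T_{0}^{(0)} (trapezoid, 1 panel, h=2.6000): 3.449809
T_{1}^{(0)} (trapezoid, 2 panels, h=1.3000): 4.922859
T_{2}^{(0)} (trapezoid, 4 panels, h=0.6500): 5.267836
T_{3}^{(0)} (trapezoid, 8 panels, h=0.3250): 5.352756
T_{1}^{(1)} = 4.922859 + (4.922859 − 3.449809)/3 = 5.413876
T_{2}^{(1)} = 5.267836 + (5.267836 − 4.922859)/3 = 5.382828
T_{3}^{(1)} = 5.352756 + (5.352756 − 5.267836)/3 = 5.381063
T_{2}^{(2)} = 5.382828 + (5.382828 − 5.413876)/15 = 5.380758
T_{3}^{(2)} = 5.381063 + (5.381063 − 5.382828)/15 = 5.380945
T_{3}^{(3)} = 5.380945 + (5.380945 − 5.380758)/63 = 5.380948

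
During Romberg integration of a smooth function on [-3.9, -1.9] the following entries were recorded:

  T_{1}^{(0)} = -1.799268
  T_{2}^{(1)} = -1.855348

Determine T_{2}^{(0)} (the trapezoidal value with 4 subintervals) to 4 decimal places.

From T_{2}^{(1)} = (4·T_{2}^{(0)} − T_{1}^{(0)})/3, solve for T_{2}^{(0)}:
4·T_{2}^{(0)} = 3·(-1.855348) + (-1.799268) = -7.365312
T_{2}^{(0)} = -1.841328

-1.8413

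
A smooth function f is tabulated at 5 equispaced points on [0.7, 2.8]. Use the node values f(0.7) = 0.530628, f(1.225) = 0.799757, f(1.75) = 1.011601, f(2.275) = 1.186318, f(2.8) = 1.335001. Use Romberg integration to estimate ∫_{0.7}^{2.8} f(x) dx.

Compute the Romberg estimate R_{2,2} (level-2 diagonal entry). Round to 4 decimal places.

R_{0,0} (trapezoid, 1 panel, h=2.1000): 1.958910
R_{1,0} (trapezoid, 2 panels, h=1.0500): 2.041636
R_{2,0} (trapezoid, 4 panels, h=0.5250): 2.063508
R_{1,1} = 2.041636 + (2.041636 − 1.958910)/3 = 2.069211
R_{2,1} = 2.063508 + (2.063508 − 2.041636)/3 = 2.070799
R_{2,2} = 2.070799 + (2.070799 − 2.069211)/15 = 2.070905

2.0709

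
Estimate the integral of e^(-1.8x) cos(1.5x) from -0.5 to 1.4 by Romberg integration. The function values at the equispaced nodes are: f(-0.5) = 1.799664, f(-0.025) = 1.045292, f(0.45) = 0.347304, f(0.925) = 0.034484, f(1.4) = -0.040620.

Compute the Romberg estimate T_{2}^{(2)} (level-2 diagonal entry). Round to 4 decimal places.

T_{0}^{(0)} (trapezoid, 1 panel, h=1.9000): 1.671092
T_{1}^{(0)} (trapezoid, 2 panels, h=0.9500): 1.165485
T_{2}^{(0)} (trapezoid, 4 panels, h=0.4750): 1.095636
T_{1}^{(1)} = 1.165485 + (1.165485 − 1.671092)/3 = 0.996949
T_{2}^{(1)} = 1.095636 + (1.095636 − 1.165485)/3 = 1.072353
T_{2}^{(2)} = 1.072353 + (1.072353 − 0.996949)/15 = 1.077380

1.0774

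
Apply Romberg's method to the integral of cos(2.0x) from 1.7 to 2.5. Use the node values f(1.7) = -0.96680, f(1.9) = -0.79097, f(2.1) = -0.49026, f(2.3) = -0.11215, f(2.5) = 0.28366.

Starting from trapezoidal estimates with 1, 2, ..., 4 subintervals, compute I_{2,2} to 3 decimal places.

I_{0,0} (trapezoid, 1 panel, h=0.8000): -0.27326
I_{1,0} (trapezoid, 2 panels, h=0.4000): -0.33273
I_{2,0} (trapezoid, 4 panels, h=0.2000): -0.34699
I_{1,1} = -0.33273 + (-0.33273 − (-0.27326))/3 = -0.35255
I_{2,1} = -0.34699 + (-0.34699 − (-0.33273))/3 = -0.35174
I_{2,2} = -0.35174 + (-0.35174 − (-0.35255))/15 = -0.35169

-0.352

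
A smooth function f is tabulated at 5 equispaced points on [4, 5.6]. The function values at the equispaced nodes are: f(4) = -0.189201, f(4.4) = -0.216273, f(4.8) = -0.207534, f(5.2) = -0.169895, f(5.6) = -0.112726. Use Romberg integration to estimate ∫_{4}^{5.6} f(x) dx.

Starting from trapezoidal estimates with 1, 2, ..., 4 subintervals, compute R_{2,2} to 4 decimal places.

R_{0,0} (trapezoid, 1 panel, h=1.6000): -0.241542
R_{1,0} (trapezoid, 2 panels, h=0.8000): -0.286798
R_{2,0} (trapezoid, 4 panels, h=0.4000): -0.297866
R_{1,1} = -0.286798 + (-0.286798 − (-0.241542))/3 = -0.301883
R_{2,1} = -0.297866 + (-0.297866 − (-0.286798))/3 = -0.301555
R_{2,2} = -0.301555 + (-0.301555 − (-0.301883))/15 = -0.301533

-0.3015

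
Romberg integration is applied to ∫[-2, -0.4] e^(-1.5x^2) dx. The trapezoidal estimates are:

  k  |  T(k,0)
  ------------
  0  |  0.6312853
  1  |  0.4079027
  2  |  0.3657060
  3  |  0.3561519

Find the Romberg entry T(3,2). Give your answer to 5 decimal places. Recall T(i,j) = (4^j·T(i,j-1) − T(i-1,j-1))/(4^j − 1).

0.35306

Richardson extrapolation on the trapezoidal column (denominator 4−1=3):
T(2,1) = (4·0.3657060 − 0.4079027) / 3 = 0.3516404
T(3,1) = 0.3561519 + (0.3561519 − 0.3657060)/3 = 0.3529672
T(3,2) = 0.3529672 + (0.3529672 − 0.3516404)/15 = 0.3530557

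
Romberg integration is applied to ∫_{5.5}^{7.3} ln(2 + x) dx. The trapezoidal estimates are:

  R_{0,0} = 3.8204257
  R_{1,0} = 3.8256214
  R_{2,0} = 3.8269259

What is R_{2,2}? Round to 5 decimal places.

3.82736

R_{1,1} = (4·3.8256214 − 3.8204257) / 3 = 3.8273533
R_{2,1} = (4·3.8269259 − 3.8256214) / 3 = 3.8273607
R_{2,2} = (16·3.8273607 − 3.8273533) / 15 = 3.8273612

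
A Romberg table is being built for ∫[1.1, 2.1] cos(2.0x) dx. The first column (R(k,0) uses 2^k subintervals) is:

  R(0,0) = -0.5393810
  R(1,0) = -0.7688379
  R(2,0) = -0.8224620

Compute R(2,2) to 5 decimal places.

-0.84000

R(1,1) = (4·(-0.7688379) − (-0.5393810)) / 3 = -0.8453235
R(2,1) = (4·(-0.8224620) − (-0.7688379)) / 3 = -0.8403367
R(2,2) = (16·(-0.8403367) − (-0.8453235)) / 15 = -0.8400042
(Column j=1 coincides with Simpson's rule on the same nodes.)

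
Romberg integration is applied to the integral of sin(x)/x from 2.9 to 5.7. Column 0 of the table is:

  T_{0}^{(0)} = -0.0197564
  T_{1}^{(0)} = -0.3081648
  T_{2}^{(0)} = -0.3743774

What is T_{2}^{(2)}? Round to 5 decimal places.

-0.39592

Richardson extrapolation on the trapezoidal column (denominator 4−1=3):
T_{1}^{(1)} = (4·(-0.3081648) − (-0.0197564)) / 3 = -0.4043009
T_{2}^{(1)} = -0.3743774 + (-0.3743774 − (-0.3081648))/3 = -0.3964483
T_{2}^{(2)} = -0.3964483 + (-0.3964483 − (-0.4043009))/15 = -0.3959248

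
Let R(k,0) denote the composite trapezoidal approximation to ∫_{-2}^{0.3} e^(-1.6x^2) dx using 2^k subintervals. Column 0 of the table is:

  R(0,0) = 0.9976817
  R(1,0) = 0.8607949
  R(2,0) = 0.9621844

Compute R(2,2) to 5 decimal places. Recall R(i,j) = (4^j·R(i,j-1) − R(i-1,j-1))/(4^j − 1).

R(1,1) = (4·0.8607949 − 0.9976817) / 3 = 0.8151660
R(2,1) = (4·0.9621844 − 0.8607949) / 3 = 0.9959809
R(2,2) = (16·0.9959809 − 0.8151660) / 15 = 1.0080352

1.00804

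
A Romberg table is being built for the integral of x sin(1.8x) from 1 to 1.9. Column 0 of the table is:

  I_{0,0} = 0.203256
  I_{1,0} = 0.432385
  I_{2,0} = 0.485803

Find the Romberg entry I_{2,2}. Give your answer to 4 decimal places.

Richardson extrapolation on the trapezoidal column (denominator 4−1=3):
I_{1,1} = (4·0.432385 − 0.203256) / 3 = 0.508761
I_{2,1} = (4·0.485803 − 0.432385) / 3 = 0.503609
I_{2,2} = (16·0.503609 − 0.508761) / 15 = 0.503266
(Column j=1 coincides with Simpson's rule on the same nodes.)

0.5033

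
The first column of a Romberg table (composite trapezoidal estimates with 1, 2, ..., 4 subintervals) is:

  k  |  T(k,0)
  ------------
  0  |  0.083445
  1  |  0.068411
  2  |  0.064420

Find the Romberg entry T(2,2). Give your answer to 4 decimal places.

0.0631

Richardson extrapolation on the trapezoidal column (denominator 4−1=3):
T(1,1) = 0.068411 + (0.068411 − 0.083445)/3 = 0.063400
T(2,1) = 0.064420 + (0.064420 − 0.068411)/3 = 0.063090
T(2,2) = 0.063090 + (0.063090 − 0.063400)/15 = 0.063069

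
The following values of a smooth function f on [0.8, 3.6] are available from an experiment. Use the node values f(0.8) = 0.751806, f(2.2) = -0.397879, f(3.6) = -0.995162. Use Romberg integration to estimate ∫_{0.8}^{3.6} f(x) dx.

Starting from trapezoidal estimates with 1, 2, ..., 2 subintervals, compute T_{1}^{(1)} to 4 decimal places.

T_{0}^{(0)} (trapezoid, 1 panel, h=2.8000): -0.340698
T_{1}^{(0)} (trapezoid, 2 panels, h=1.4000): -0.727380
T_{1}^{(1)} = -0.727380 + (-0.727380 − (-0.340698))/3 = -0.856274

-0.8563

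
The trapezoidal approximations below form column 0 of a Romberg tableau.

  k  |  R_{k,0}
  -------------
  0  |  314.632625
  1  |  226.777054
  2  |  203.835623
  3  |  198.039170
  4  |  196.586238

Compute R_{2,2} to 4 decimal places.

196.1016

Richardson extrapolation on the trapezoidal column (denominator 4−1=3):
R_{1,1} = (4·226.777054 − 314.632625) / 3 = 197.491864
R_{2,1} = (4·203.835623 − 226.777054) / 3 = 196.188479
R_{2,2} = (16·196.188479 − 197.491864) / 15 = 196.101587
(Column j=1 coincides with Simpson's rule on the same nodes.)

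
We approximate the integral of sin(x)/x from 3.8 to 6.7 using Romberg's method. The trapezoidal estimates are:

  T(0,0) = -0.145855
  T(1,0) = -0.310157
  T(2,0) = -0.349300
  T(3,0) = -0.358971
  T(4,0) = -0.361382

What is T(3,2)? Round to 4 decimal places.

-0.3622

Richardson extrapolation on the trapezoidal column (denominator 4−1=3):
T(2,1) = (4·(-0.349300) − (-0.310157)) / 3 = -0.362348
T(3,1) = -0.358971 + (-0.358971 − (-0.349300))/3 = -0.362195
T(3,2) = -0.362195 + (-0.362195 − (-0.362348))/15 = -0.362185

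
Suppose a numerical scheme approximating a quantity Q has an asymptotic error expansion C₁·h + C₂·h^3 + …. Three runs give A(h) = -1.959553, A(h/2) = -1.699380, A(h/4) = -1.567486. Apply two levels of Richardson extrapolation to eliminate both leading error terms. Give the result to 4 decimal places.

First eliminate the h term (factor 2^1 = 2):
  B₁ = (2·(-1.699380) − (-1.959553))/1 = -1.439207
  B₂ = (2·(-1.567486) − (-1.699380))/1 = -1.435592
Then eliminate the h^3 term (factor 2^3 = 8):
  (8·(-1.435592) − (-1.439207))/7 = -1.435076

-1.4351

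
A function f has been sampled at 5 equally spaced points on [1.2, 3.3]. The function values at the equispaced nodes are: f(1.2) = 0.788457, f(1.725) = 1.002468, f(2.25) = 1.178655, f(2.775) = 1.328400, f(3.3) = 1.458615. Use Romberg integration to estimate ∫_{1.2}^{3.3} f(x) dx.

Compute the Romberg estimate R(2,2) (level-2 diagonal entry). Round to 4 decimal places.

R(0,0) (trapezoid, 1 panel, h=2.1000): 2.359426
R(1,0) (trapezoid, 2 panels, h=1.0500): 2.417301
R(2,0) (trapezoid, 4 panels, h=0.5250): 2.432356
R(1,1) = 2.417301 + (2.417301 − 2.359426)/3 = 2.436593
R(2,1) = 2.432356 + (2.432356 − 2.417301)/3 = 2.437374
R(2,2) = 2.437374 + (2.437374 − 2.436593)/15 = 2.437426

2.4374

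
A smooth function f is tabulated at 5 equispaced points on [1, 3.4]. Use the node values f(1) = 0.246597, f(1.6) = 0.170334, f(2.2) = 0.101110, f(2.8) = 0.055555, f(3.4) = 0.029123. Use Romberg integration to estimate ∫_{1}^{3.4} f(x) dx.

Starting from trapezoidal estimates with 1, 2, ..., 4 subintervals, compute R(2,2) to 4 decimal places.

R(0,0) (trapezoid, 1 panel, h=2.4000): 0.330864
R(1,0) (trapezoid, 2 panels, h=1.2000): 0.286764
R(2,0) (trapezoid, 4 panels, h=0.6000): 0.278915
R(1,1) = 0.286764 + (0.286764 − 0.330864)/3 = 0.272064
R(2,1) = 0.278915 + (0.278915 − 0.286764)/3 = 0.276299
R(2,2) = 0.276299 + (0.276299 − 0.272064)/15 = 0.276581

0.2766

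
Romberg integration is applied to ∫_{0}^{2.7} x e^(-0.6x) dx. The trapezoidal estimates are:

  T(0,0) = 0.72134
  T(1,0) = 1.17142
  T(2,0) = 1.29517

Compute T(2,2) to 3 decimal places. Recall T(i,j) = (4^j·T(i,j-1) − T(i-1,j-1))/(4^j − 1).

T(1,1) = (4·1.17142 − 0.72134) / 3 = 1.32145
T(2,1) = (4·1.29517 − 1.17142) / 3 = 1.33642
T(2,2) = 1.33642 + (1.33642 − 1.32145)/15 = 1.33742
(Column j=1 coincides with Simpson's rule on the same nodes.)

1.337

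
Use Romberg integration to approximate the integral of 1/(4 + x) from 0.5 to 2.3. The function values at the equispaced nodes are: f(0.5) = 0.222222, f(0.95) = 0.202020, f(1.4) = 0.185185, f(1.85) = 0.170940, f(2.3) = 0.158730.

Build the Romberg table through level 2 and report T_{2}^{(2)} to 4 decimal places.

0.3365

T_{0}^{(0)} (trapezoid, 1 panel, h=1.8000): 0.342857
T_{1}^{(0)} (trapezoid, 2 panels, h=0.9000): 0.338095
T_{2}^{(0)} (trapezoid, 4 panels, h=0.4500): 0.336879
T_{1}^{(1)} = 0.338095 + (0.338095 − 0.342857)/3 = 0.336508
T_{2}^{(1)} = 0.336879 + (0.336879 − 0.338095)/3 = 0.336474
T_{2}^{(2)} = 0.336474 + (0.336474 − 0.336508)/15 = 0.336472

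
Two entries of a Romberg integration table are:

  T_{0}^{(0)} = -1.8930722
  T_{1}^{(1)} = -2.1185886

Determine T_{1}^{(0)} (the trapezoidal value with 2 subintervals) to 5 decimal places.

From T_{1}^{(1)} = (4·T_{1}^{(0)} − T_{0}^{(0)})/3, solve for T_{1}^{(0)}:
4·T_{1}^{(0)} = 3·(-2.1185886) + (-1.8930722) = -8.2488380
T_{1}^{(0)} = -2.0622095

-2.06221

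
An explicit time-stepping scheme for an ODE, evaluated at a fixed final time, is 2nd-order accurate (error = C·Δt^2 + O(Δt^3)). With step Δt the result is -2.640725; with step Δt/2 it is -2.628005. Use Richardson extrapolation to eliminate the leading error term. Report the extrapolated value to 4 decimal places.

-2.6238

The leading error scales as Δt^2; refining by a factor of 2 reduces it by 2^2 = 4.
Extrapolated value = (4·A(Δt/2) − A(Δt)) / (4 − 1)
= (4·(-2.628005) − (-2.640725)) / 3
= -7.871295 / 3 = -2.623765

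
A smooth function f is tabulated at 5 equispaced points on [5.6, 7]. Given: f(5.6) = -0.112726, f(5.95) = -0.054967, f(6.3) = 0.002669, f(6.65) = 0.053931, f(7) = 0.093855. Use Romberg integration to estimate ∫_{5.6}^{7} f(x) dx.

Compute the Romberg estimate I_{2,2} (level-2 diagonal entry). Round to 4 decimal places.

-0.0021

I_{0,0} (trapezoid, 1 panel, h=1.4000): -0.013210
I_{1,0} (trapezoid, 2 panels, h=0.7000): -0.004737
I_{2,0} (trapezoid, 4 panels, h=0.3500): -0.002731
I_{1,1} = -0.004737 + (-0.004737 − (-0.013210))/3 = -0.001913
I_{2,1} = -0.002731 + (-0.002731 − (-0.004737))/3 = -0.002062
I_{2,2} = -0.002062 + (-0.002062 − (-0.001913))/15 = -0.002072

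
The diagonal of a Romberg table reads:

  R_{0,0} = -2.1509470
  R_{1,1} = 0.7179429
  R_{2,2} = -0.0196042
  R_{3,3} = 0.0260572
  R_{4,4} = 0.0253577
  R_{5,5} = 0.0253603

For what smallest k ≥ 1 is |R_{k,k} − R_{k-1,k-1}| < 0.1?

|R_{1,1} − R_{0,0}| = 2.8688899 ≥ 0.1
|R_{2,2} − R_{1,1}| = 0.7375471 ≥ 0.1
|R_{3,3} − R_{2,2}| = 0.0456614 < 0.1

k = 3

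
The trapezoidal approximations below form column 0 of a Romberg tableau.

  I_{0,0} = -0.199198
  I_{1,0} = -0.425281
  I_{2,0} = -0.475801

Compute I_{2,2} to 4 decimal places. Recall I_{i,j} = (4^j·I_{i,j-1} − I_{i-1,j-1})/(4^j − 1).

-0.4921

Richardson extrapolation on the trapezoidal column (denominator 4−1=3):
I_{1,1} = (4·(-0.425281) − (-0.199198)) / 3 = -0.500642
I_{2,1} = -0.475801 + (-0.475801 − (-0.425281))/3 = -0.492641
I_{2,2} = (16·(-0.492641) − (-0.500642)) / 15 = -0.492108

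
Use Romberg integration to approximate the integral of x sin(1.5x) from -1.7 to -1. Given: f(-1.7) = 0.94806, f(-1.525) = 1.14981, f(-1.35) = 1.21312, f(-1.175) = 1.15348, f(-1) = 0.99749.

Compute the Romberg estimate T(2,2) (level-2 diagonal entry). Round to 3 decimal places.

0.792

T(0,0) (trapezoid, 1 panel, h=0.7000): 0.68094
T(1,0) (trapezoid, 2 panels, h=0.3500): 0.76506
T(2,0) (trapezoid, 4 panels, h=0.1750): 0.78561
T(1,1) = 0.76506 + (0.76506 − 0.68094)/3 = 0.79310
T(2,1) = 0.78561 + (0.78561 − 0.76506)/3 = 0.79246
T(2,2) = 0.79246 + (0.79246 − 0.79310)/15 = 0.79242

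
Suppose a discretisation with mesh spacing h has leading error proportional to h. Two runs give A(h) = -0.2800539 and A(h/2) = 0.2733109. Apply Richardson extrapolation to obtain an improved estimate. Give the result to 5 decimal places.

0.82668

The leading error scales as h; refining by a factor of 2 reduces it by 2^1 = 2.
Extrapolated value = (2·A(h/2) − A(h)) / (2 − 1)
= (2·0.2733109 − (-0.2800539)) / 1
= 0.8266757 / 1 = 0.8266757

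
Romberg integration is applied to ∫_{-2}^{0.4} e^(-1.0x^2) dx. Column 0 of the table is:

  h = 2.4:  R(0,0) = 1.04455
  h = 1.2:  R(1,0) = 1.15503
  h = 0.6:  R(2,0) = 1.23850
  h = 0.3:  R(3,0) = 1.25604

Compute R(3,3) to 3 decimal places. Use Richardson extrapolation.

Richardson extrapolation on the trapezoidal column (denominator 4−1=3):
R(1,1) = 1.15503 + (1.15503 − 1.04455)/3 = 1.19186
R(2,1) = 1.23850 + (1.23850 − 1.15503)/3 = 1.26632
R(3,1) = (4·1.25604 − 1.23850) / 3 = 1.26189
R(2,2) = 1.26632 + (1.26632 − 1.19186)/15 = 1.27128
R(3,2) = 1.26189 + (1.26189 − 1.26632)/15 = 1.26159
R(3,3) = (64·1.26159 − 1.27128) / 63 = 1.26144

1.261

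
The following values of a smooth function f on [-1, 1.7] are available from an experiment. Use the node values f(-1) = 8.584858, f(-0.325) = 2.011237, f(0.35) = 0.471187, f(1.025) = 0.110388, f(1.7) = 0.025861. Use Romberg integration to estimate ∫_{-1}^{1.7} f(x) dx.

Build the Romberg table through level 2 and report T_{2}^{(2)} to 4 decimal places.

4.0146

T_{0}^{(0)} (trapezoid, 1 panel, h=2.7000): 11.624471
T_{1}^{(0)} (trapezoid, 2 panels, h=1.3500): 6.448338
T_{2}^{(0)} (trapezoid, 4 panels, h=0.6750): 4.656266
T_{1}^{(1)} = 6.448338 + (6.448338 − 11.624471)/3 = 4.722960
T_{2}^{(1)} = 4.656266 + (4.656266 − 6.448338)/3 = 4.058909
T_{2}^{(2)} = 4.058909 + (4.058909 − 4.722960)/15 = 4.014639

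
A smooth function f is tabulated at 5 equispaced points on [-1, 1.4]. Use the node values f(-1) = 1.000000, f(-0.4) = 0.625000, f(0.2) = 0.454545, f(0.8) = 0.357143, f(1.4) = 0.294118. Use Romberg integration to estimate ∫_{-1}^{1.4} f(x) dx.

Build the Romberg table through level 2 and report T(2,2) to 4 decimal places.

1.2251

T(0,0) (trapezoid, 1 panel, h=2.4000): 1.552942
T(1,0) (trapezoid, 2 panels, h=1.2000): 1.321925
T(2,0) (trapezoid, 4 panels, h=0.6000): 1.250248
T(1,1) = 1.321925 + (1.321925 − 1.552942)/3 = 1.244919
T(2,1) = 1.250248 + (1.250248 − 1.321925)/3 = 1.226356
T(2,2) = 1.226356 + (1.226356 − 1.244919)/15 = 1.225118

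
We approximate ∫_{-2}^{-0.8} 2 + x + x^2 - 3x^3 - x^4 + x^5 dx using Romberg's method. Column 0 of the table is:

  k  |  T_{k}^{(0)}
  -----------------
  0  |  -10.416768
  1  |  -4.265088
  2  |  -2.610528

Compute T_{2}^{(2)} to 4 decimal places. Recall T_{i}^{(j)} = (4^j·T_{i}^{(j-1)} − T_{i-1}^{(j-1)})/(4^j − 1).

T_{1}^{(1)} = -4.265088 + (-4.265088 − (-10.416768))/3 = -2.214528
T_{2}^{(1)} = -2.610528 + (-2.610528 − (-4.265088))/3 = -2.059008
T_{2}^{(2)} = -2.059008 + (-2.059008 − (-2.214528))/15 = -2.048640

-2.0486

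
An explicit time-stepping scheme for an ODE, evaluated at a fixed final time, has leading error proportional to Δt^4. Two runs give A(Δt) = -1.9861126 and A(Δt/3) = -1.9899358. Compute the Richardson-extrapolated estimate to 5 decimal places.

The leading error scales as Δt^4; refining by a factor of 3 reduces it by 3^4 = 81.
Extrapolated value = (81·A(Δt/3) − A(Δt)) / (81 − 1)
= (81·(-1.9899358) − (-1.9861126)) / 80
= -159.1986872 / 80 = -1.9899836

-1.98998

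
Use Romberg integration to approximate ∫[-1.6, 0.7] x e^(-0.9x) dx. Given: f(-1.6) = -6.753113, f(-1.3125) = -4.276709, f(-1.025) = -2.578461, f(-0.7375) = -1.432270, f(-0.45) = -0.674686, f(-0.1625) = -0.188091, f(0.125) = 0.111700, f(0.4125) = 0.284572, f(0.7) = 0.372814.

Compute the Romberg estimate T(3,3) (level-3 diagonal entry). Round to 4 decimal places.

T(0,0) (trapezoid, 1 panel, h=2.3000): -7.337344
T(1,0) (trapezoid, 2 panels, h=1.1500): -4.444561
T(2,0) (trapezoid, 4 panels, h=0.5750): -3.640668
T(3,0) (trapezoid, 8 panels, h=0.2875): -3.433927
T(1,1) = -4.444561 + (-4.444561 − (-7.337344))/3 = -3.480300
T(2,1) = -3.640668 + (-3.640668 − (-4.444561))/3 = -3.372704
T(3,1) = -3.433927 + (-3.433927 − (-3.640668))/3 = -3.365013
T(2,2) = -3.372704 + (-3.372704 − (-3.480300))/15 = -3.365531
T(3,2) = -3.365013 + (-3.365013 − (-3.372704))/15 = -3.364500
T(3,3) = -3.364500 + (-3.364500 − (-3.365531))/63 = -3.364484

-3.3645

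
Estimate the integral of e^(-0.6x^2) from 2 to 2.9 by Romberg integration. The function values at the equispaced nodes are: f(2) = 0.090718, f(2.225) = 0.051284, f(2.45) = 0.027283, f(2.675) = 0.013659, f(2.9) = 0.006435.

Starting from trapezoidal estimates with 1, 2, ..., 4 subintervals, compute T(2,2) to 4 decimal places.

0.0309

T(0,0) (trapezoid, 1 panel, h=0.9000): 0.043719
T(1,0) (trapezoid, 2 panels, h=0.4500): 0.034137
T(2,0) (trapezoid, 4 panels, h=0.2250): 0.031681
T(1,1) = 0.034137 + (0.034137 − 0.043719)/3 = 0.030943
T(2,1) = 0.031681 + (0.031681 − 0.034137)/3 = 0.030862
T(2,2) = 0.030862 + (0.030862 − 0.030943)/15 = 0.030857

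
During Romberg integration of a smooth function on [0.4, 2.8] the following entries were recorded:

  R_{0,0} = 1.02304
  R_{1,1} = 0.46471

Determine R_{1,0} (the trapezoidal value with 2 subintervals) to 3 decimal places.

From R_{1,1} = (4·R_{1,0} − R_{0,0})/3, solve for R_{1,0}:
4·R_{1,0} = 3·0.46471 + 1.02304 = 2.41717
R_{1,0} = 0.60429

0.604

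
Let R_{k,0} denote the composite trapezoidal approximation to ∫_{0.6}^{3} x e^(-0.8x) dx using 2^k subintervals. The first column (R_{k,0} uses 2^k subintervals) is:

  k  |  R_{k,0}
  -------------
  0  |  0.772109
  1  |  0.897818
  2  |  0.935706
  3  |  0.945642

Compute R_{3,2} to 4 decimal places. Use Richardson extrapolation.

0.9490

R_{2,1} = 0.935706 + (0.935706 − 0.897818)/3 = 0.948335
R_{3,1} = 0.945642 + (0.945642 − 0.935706)/3 = 0.948954
R_{3,2} = (16·0.948954 − 0.948335) / 15 = 0.948995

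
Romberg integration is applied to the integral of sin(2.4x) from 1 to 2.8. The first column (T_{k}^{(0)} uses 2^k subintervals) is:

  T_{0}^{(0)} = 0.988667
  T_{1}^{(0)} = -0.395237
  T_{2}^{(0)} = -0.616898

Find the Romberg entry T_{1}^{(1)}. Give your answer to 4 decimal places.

-0.8565

Richardson extrapolation on the trapezoidal column (denominator 4−1=3):
T_{1}^{(1)} = -0.395237 + (-0.395237 − 0.988667)/3 = -0.856538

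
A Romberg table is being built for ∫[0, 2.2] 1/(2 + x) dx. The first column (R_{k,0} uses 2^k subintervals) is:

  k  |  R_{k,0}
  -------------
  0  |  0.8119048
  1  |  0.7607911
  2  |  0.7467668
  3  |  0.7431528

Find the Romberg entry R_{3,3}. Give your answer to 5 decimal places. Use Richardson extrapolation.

0.74194

Richardson extrapolation on the trapezoidal column (denominator 4−1=3):
R_{1,1} = 0.7607911 + (0.7607911 − 0.8119048)/3 = 0.7437532
R_{2,1} = (4·0.7467668 − 0.7607911) / 3 = 0.7420920
R_{3,1} = (4·0.7431528 − 0.7467668) / 3 = 0.7419481
R_{2,2} = (16·0.7420920 − 0.7437532) / 15 = 0.7419813
R_{3,2} = 0.7419481 + (0.7419481 − 0.7420920)/15 = 0.7419385
R_{3,3} = 0.7419385 + (0.7419385 − 0.7419813)/63 = 0.7419378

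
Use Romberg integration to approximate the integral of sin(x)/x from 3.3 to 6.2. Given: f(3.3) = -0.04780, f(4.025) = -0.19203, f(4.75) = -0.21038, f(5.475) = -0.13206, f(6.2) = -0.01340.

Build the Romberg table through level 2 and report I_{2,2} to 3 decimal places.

I_{0,0} (trapezoid, 1 panel, h=2.9000): -0.08874
I_{1,0} (trapezoid, 2 panels, h=1.4500): -0.34942
I_{2,0} (trapezoid, 4 panels, h=0.7250): -0.40968
I_{1,1} = -0.34942 + (-0.34942 − (-0.08874))/3 = -0.43631
I_{2,1} = -0.40968 + (-0.40968 − (-0.34942))/3 = -0.42977
I_{2,2} = -0.42977 + (-0.42977 − (-0.43631))/15 = -0.42933

-0.429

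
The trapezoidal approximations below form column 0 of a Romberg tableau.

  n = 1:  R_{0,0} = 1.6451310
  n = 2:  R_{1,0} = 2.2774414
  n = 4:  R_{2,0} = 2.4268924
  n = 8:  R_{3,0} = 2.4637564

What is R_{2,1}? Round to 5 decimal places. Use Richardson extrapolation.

2.47671

R_{2,1} = (4·2.4268924 − 2.2774414) / 3 = 2.4767094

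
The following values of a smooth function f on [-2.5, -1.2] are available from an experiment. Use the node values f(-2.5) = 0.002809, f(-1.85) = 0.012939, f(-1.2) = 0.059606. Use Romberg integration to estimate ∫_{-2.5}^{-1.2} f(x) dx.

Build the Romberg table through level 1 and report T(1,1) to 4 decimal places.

0.0247

T(0,0) (trapezoid, 1 panel, h=1.3000): 0.040570
T(1,0) (trapezoid, 2 panels, h=0.6500): 0.028695
T(1,1) = 0.028695 + (0.028695 − 0.040570)/3 = 0.024737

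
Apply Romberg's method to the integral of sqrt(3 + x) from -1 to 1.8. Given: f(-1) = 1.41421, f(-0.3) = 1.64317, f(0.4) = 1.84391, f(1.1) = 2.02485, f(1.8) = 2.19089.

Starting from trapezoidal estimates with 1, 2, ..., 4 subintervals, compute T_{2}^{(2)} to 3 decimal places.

T_{0}^{(0)} (trapezoid, 1 panel, h=2.8000): 5.04714
T_{1}^{(0)} (trapezoid, 2 panels, h=1.4000): 5.10504
T_{2}^{(0)} (trapezoid, 4 panels, h=0.7000): 5.12014
T_{1}^{(1)} = 5.10504 + (5.10504 − 5.04714)/3 = 5.12434
T_{2}^{(1)} = 5.12014 + (5.12014 − 5.10504)/3 = 5.12517
T_{2}^{(2)} = 5.12517 + (5.12517 − 5.12434)/15 = 5.12523

5.125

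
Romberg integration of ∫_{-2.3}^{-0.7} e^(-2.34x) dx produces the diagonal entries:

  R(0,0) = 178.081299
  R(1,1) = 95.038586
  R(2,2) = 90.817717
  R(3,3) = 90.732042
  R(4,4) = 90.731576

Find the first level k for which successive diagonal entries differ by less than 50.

|R(1,1) − R(0,0)| = 83.042713 ≥ 50
|R(2,2) − R(1,1)| = 4.220869 < 50

k = 2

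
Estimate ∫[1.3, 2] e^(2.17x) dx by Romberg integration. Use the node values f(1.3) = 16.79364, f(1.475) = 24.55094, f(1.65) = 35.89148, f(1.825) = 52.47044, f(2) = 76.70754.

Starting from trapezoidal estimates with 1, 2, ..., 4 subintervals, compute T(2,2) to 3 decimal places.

T(0,0) (trapezoid, 1 panel, h=0.7000): 32.72541
T(1,0) (trapezoid, 2 panels, h=0.3500): 28.92472
T(2,0) (trapezoid, 4 panels, h=0.1750): 27.94110
T(1,1) = 28.92472 + (28.92472 − 32.72541)/3 = 27.65782
T(2,1) = 27.94110 + (27.94110 − 28.92472)/3 = 27.61323
T(2,2) = 27.61323 + (27.61323 − 27.65782)/15 = 27.61026

27.610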